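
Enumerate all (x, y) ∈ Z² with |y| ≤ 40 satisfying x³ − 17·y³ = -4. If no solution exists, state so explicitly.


The equation is x³ - 17y³ = -4. For fixed y, x³ = 17·y³ − 4, so a solution requires the RHS to be a perfect cube.
Strategy: iterate y from -40 to 40, compute RHS = 17·y³ − 4, and check whether it is a (positive or negative) perfect cube.
Check small values of y:
  y = 0: RHS = -4 is not a perfect cube.
  y = 1: RHS = 13 is not a perfect cube.
  y = -1: RHS = -21 is not a perfect cube.
  y = 2: RHS = 132 is not a perfect cube.
  y = -2: RHS = -140 is not a perfect cube.
  y = 3: RHS = 455 is not a perfect cube.
  y = -3: RHS = -463 is not a perfect cube.
Continuing the search up to |y| = 40 finds no solutions either.
No (x, y) in the scanned range satisfies the equation.

No integer solutions with |y| ≤ 40.


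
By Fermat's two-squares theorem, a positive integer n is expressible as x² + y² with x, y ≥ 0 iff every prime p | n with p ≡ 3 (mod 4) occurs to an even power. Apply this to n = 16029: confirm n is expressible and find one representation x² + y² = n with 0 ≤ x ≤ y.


Step 1: Factor n = 16029 = 3^2 · 13 · 137.
Step 2: Check the mod-4 condition on each prime factor: 3 ≡ 3 (mod 4), exponent 2 (must be even); 13 ≡ 1 (mod 4), exponent 1; 137 ≡ 1 (mod 4), exponent 1.
All primes ≡ 3 (mod 4) appear to even exponent (or don't appear), so by the two-squares theorem n IS expressible as a sum of two squares.
Step 3: Build a representation. Group n = k² · m with k = 3 and m = 13 · 137 = 1781 (a product of primes ≡ 1 (mod 4)); a representation of m scales to one of n via (k·x)² + (k·y)² = k²(x² + y²). Each prime p ≡ 1 (mod 4) is itself a sum of two squares; find a² by testing p − a² for a perfect square:
  13: 13 − 1² = 12, 13 − 2² = 9 = 3² ⇒ 13 = 2² + 3².
  137: 137 − 1² = 136, 137 − 2² = 133, 137 − 3² = 128, 137 − 4² = 121 = 11² ⇒ 137 = 4² + 11².
  Combine using the Brahmagupta–Fibonacci identity (a² + b²)(c² + d²) = (ac − bd)² + (ad + bc)² = (ac + bd)² + (ad − bc)²:
  13 · 137 = 1781: from (2² + 3²)(4² + 11²), take (2·4 − 3·11, 2·11 + 3·4) = (8 − 33, 22 + 12) = (-25, 34); dropping signs (only squares matter) gives (25, 34); check 25² + 34² = 625 + 1156 = 1781 ✓.
  Scale by k = 3: (3·25, 3·34) = (75, 102).
Step 4: Order so x ≤ y and verify: 75² + 102² = 5625 + 10404 = 16029 = n. ✓

n = 16029 = 75² + 102² (one valid representation with x ≤ y).


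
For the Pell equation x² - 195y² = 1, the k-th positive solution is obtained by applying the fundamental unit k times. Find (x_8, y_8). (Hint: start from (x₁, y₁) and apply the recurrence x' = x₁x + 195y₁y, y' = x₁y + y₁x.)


Step 1: Find the fundamental solution (x₁, y₁) of x² - 195y² = 1.
  Expand √195 as a continued fraction. a₀ = ⌊√195⌋ = 13; iterate m_{k+1} = d_k·a_k − m_k, d_{k+1} = (195 − m_{k+1}²)/d_k, a_{k+1} = ⌊(a₀ + m_{k+1})/d_{k+1}⌋ (starting m₀ = 0, d₀ = 1), with convergents p_k = a_k·p_{k-1} + p_{k-2}, q_k = a_k·q_{k-1} + q_{k-2} (p₋₁ = 1, q₋₁ = 0):
  k = 0: a₀ = 13; p₀/q₀ = 13/1; p₀² − 195·q₀² = 169 − 195 = -26.
  k = 1: m = 13, d = 26, a = ⌊(13 + 13)/26⌋ = 1; p/q = (1·13 + 1)/(1·1 + 0) = 14/1; p² − 195·q² = 196 − 195 = 1.
  The first convergent with p² − 195·q² = 1 gives the fundamental solution (x₁, y₁) = (14, 1).
Step 2: Apply the recurrence (x_{n+1}, y_{n+1}) = (x₁x_n + 195y₁y_n, x₁y_n + y₁x_n) repeatedly.
  From (x_1, y_1) = (14, 1): x_2 = 14·14 + 195·1·1 = 391; y_2 = 14·1 + 1·14 = 28.
  From (x_2, y_2) = (391, 28): x_3 = 14·391 + 195·1·28 = 10934; y_3 = 14·28 + 1·391 = 783.
  From (x_3, y_3) = (10934, 783): x_4 = 14·10934 + 195·1·783 = 305761; y_4 = 14·783 + 1·10934 = 21896.
  From (x_4, y_4) = (305761, 21896): x_5 = 14·305761 + 195·1·21896 = 8550374; y_5 = 14·21896 + 1·305761 = 612305.
  From (x_5, y_5) = (8550374, 612305): x_6 = 14·8550374 + 195·1·612305 = 239104711; y_6 = 14·612305 + 1·8550374 = 17122644.
  From (x_6, y_6) = (239104711, 17122644): x_7 = 14·239104711 + 195·1·17122644 = 6686381534; y_7 = 14·17122644 + 1·239104711 = 478821727.
  From (x_7, y_7) = (6686381534, 478821727): x_8 = 14·6686381534 + 195·1·478821727 = 186979578241; y_8 = 14·478821727 + 1·6686381534 = 13389885712.
Step 3: Verify x_8² - 195·y_8² = 34961362679182240654081 - 34961362679182240654080 = 1 (should be 1). ✓

(x_1, y_1) = (14, 1); (x_8, y_8) = (186979578241, 13389885712).


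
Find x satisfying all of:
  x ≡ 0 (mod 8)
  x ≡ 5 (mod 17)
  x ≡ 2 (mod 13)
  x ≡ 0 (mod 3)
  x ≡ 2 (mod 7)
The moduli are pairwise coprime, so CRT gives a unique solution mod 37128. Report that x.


Product of moduli M = 8 · 17 · 13 · 3 · 7 = 37128.
Merge one congruence at a time:
  Start: x ≡ 0 (mod 8).
  Combine with x ≡ 5 (mod 17); new modulus lcm = 136.
    Write x = 0 + 8·t and substitute into x ≡ 5 (mod 17): 8·t ≡ 5 − 0 = 5 (mod 17).
    The inverse of 8 mod 17 is 15 (since 8·15 = 120 = 7·17 + 1), so t ≡ 15·5 = 75 ≡ 7 (mod 17).
    Then x = 0 + 8·7 = 56, valid modulo lcm(8, 17) = 136: x ≡ 56 (mod 136).
  Combine with x ≡ 2 (mod 13); new modulus lcm = 1768.
    Write x = 56 + 136·t and substitute into x ≡ 2 (mod 13): 136·t ≡ 2 − 56 = -54 (mod 13).
    Reduce coefficients mod 13: 6·t ≡ 11 (mod 13).
    The inverse of 6 mod 13 is 11 (since 6·11 = 66 = 5·13 + 1), so t ≡ 11·11 = 121 ≡ 4 (mod 13).
    Then x = 56 + 136·4 = 600, valid modulo lcm(136, 13) = 1768: x ≡ 600 (mod 1768).
  Combine with x ≡ 0 (mod 3); new modulus lcm = 5304.
    Write x = 600 + 1768·t and substitute into x ≡ 0 (mod 3): 1768·t ≡ 0 − 600 = -600 (mod 3).
    Reduce coefficients mod 3: 1·t ≡ 0 (mod 3).
    So t ≡ 0 (mod 3).
    Then x = 600 + 1768·0 = 600, valid modulo lcm(1768, 3) = 5304: x ≡ 600 (mod 5304).
  Combine with x ≡ 2 (mod 7); new modulus lcm = 37128.
    Write x = 600 + 5304·t and substitute into x ≡ 2 (mod 7): 5304·t ≡ 2 − 600 = -598 (mod 7).
    Reduce coefficients mod 7: 5·t ≡ 4 (mod 7).
    The inverse of 5 mod 7 is 3 (since 5·3 = 15 = 2·7 + 1), so t ≡ 3·4 = 12 ≡ 5 (mod 7).
    Then x = 600 + 5304·5 = 27120, valid modulo lcm(5304, 7) = 37128: x ≡ 27120 (mod 37128).
Verify against each original: 27120 mod 8 = 0, 27120 mod 17 = 5, 27120 mod 13 = 2, 27120 mod 3 = 0, 27120 mod 7 = 2.

x ≡ 27120 (mod 37128).


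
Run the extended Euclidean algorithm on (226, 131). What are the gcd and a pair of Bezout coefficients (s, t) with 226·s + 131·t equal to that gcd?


Euclidean algorithm on (226, 131) — divide until remainder is 0:
  226 = 1 · 131 + 95
  131 = 1 · 95 + 36
  95 = 2 · 36 + 23
  36 = 1 · 23 + 13
  23 = 1 · 13 + 10
  13 = 1 · 10 + 3
  10 = 3 · 3 + 1
  3 = 3 · 1 + 0
gcd(226, 131) = 1.
Track Bezout coefficients alongside the remainders: start with r₀ = 226 = a·1 + b·0 (s = 1, t = 0) and r₁ = 131 = a·0 + b·1 (s = 0, t = 1); each new remainder r_{k+1} = r_{k-1} − q_k·r_k inherits s_{k+1} = s_{k-1} − q_k·s_k, t_{k+1} = t_{k-1} − q_k·t_k, so r_k = a·s_k + b·t_k at every step:
  q = 1: r = 95, s = 1 − 1·0 = 1, t = 0 − 1·1 = -1  (check: 226·1 + 131·(-1) = 95)
  q = 1: r = 36, s = 0 − 1·1 = -1, t = 1 − 1·(-1) = 2  (check: 226·(-1) + 131·2 = 36)
  q = 2: r = 23, s = 1 − 2·(-1) = 3, t = -1 − 2·2 = -5  (check: 226·3 + 131·(-5) = 23)
  q = 1: r = 13, s = -1 − 1·3 = -4, t = 2 − 1·(-5) = 7  (check: 226·(-4) + 131·7 = 13)
  q = 1: r = 10, s = 3 − 1·(-4) = 7, t = -5 − 1·7 = -12  (check: 226·7 + 131·(-12) = 10)
  q = 1: r = 3, s = -4 − 1·7 = -11, t = 7 − 1·(-12) = 19  (check: 226·(-11) + 131·19 = 3)
  q = 3: r = 1, s = 7 − 3·(-11) = 40, t = -12 − 3·19 = -69  (check: 226·40 + 131·(-69) = 1)
The row with r = 1 (the gcd) gives the Bezout coefficients s = 40, t = -69.
Result: 226 · (40) + 131 · (-69) = 1.

gcd(226, 131) = 1; s = 40, t = -69 (check: 226·40 + 131·(-69) = 1).


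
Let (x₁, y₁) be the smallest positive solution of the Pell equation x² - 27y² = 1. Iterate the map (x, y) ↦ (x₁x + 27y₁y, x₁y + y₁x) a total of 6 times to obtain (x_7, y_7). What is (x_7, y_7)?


Step 1: Find the fundamental solution (x₁, y₁) of x² - 27y² = 1.
  Expand √27 as a continued fraction. a₀ = ⌊√27⌋ = 5; iterate m_{k+1} = d_k·a_k − m_k, d_{k+1} = (27 − m_{k+1}²)/d_k, a_{k+1} = ⌊(a₀ + m_{k+1})/d_{k+1}⌋ (starting m₀ = 0, d₀ = 1), with convergents p_k = a_k·p_{k-1} + p_{k-2}, q_k = a_k·q_{k-1} + q_{k-2} (p₋₁ = 1, q₋₁ = 0):
  k = 0: a₀ = 5; p₀/q₀ = 5/1; p₀² − 27·q₀² = 25 − 27 = -2.
  k = 1: m = 5, d = 2, a = ⌊(5 + 5)/2⌋ = 5; p/q = (5·5 + 1)/(5·1 + 0) = 26/5; p² − 27·q² = 676 − 675 = 1.
  The first convergent with p² − 27·q² = 1 gives the fundamental solution (x₁, y₁) = (26, 5).
Step 2: Apply the recurrence (x_{n+1}, y_{n+1}) = (x₁x_n + 27y₁y_n, x₁y_n + y₁x_n) repeatedly.
  From (x_1, y_1) = (26, 5): x_2 = 26·26 + 27·5·5 = 1351; y_2 = 26·5 + 5·26 = 260.
  From (x_2, y_2) = (1351, 260): x_3 = 26·1351 + 27·5·260 = 70226; y_3 = 26·260 + 5·1351 = 13515.
  From (x_3, y_3) = (70226, 13515): x_4 = 26·70226 + 27·5·13515 = 3650401; y_4 = 26·13515 + 5·70226 = 702520.
  From (x_4, y_4) = (3650401, 702520): x_5 = 26·3650401 + 27·5·702520 = 189750626; y_5 = 26·702520 + 5·3650401 = 36517525.
  From (x_5, y_5) = (189750626, 36517525): x_6 = 26·189750626 + 27·5·36517525 = 9863382151; y_6 = 26·36517525 + 5·189750626 = 1898208780.
  From (x_6, y_6) = (9863382151, 1898208780): x_7 = 26·9863382151 + 27·5·1898208780 = 512706121226; y_7 = 26·1898208780 + 5·9863382151 = 98670339035.
Step 3: Verify x_7² - 27·y_7² = 262867566742609807743076 - 262867566742609807743075 = 1 (should be 1). ✓

(x_1, y_1) = (26, 5); (x_7, y_7) = (512706121226, 98670339035).


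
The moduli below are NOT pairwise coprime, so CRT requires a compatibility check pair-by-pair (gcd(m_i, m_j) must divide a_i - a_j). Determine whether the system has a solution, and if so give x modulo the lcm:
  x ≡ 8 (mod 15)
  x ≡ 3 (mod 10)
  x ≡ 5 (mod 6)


Moduli 15, 10, 6 are not pairwise coprime, so CRT works modulo lcm(m_i) when all pairwise compatibility conditions hold.
Pairwise compatibility: gcd(m_i, m_j) must divide a_i - a_j for every pair.
Merge one congruence at a time:
  Start: x ≡ 8 (mod 15).
  Combine with x ≡ 3 (mod 10): gcd(15, 10) = 5; 3 - 8 = -5, which IS divisible by 5, so compatible.
    Write x = 8 + 15·t and substitute into x ≡ 3 (mod 10): 15·t ≡ 3 − 8 = -5 (mod 10).
    Divide the congruence (and modulus) by g = 5: 3·t ≡ -1 (mod 2).
    Reduce coefficients mod 2: 1·t ≡ 1 (mod 2).
    So t ≡ 1 (mod 2).
    Then x = 8 + 15·1 = 23, valid modulo lcm(15, 10) = 30: x ≡ 23 (mod 30).
  Combine with x ≡ 5 (mod 6): gcd(30, 6) = 6; 5 - 23 = -18, which IS divisible by 6, so compatible.
    Write x = 23 + 30·t and substitute into x ≡ 5 (mod 6): 30·t ≡ 5 − 23 = -18 (mod 6).
    Divide the congruence (and modulus) by g = 6: 5·t ≡ -3 (mod 1).
    Modulo 1 every t works; take t = 0.
    Then x = 23 + 30·0 = 23, valid modulo lcm(30, 6) = 30: x ≡ 23 (mod 30).
Verify: 23 mod 15 = 8, 23 mod 10 = 3, 23 mod 6 = 5.

x ≡ 23 (mod 30).


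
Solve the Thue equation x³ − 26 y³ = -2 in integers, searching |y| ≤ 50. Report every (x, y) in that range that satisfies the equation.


The equation is x³ - 26y³ = -2. For fixed y, x³ = 26·y³ − 2, so a solution requires the RHS to be a perfect cube.
Strategy: iterate y from -50 to 50, compute RHS = 26·y³ − 2, and check whether it is a (positive or negative) perfect cube.
Check small values of y:
  y = 0: RHS = -2 is not a perfect cube.
  y = 1: RHS = 24 is not a perfect cube.
  y = -1: RHS = -28 is not a perfect cube.
  y = 2: RHS = 206 is not a perfect cube.
  y = -2: RHS = -210 is not a perfect cube.
  y = 3: RHS = 700 is not a perfect cube.
  y = -3: RHS = -704 is not a perfect cube.
Continuing the search up to |y| = 50 finds no solutions either.
No (x, y) in the scanned range satisfies the equation.

No integer solutions with |y| ≤ 50.


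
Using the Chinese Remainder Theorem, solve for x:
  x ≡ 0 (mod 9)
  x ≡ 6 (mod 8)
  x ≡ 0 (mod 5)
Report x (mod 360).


Moduli 9, 8, 5 are pairwise coprime; by CRT there is a unique solution modulo M = 9 · 8 · 5 = 360.
Solve pairwise, accumulating the modulus:
  Start with x ≡ 0 (mod 9).
  Combine with x ≡ 6 (mod 8): since gcd(9, 8) = 1, we get a unique residue mod 72.
    Write x = 0 + 9·t and substitute into x ≡ 6 (mod 8): 9·t ≡ 6 − 0 = 6 (mod 8).
    Reduce coefficients mod 8: 1·t ≡ 6 (mod 8).
    So t ≡ 6 (mod 8).
    Then x = 0 + 9·6 = 54, valid modulo lcm(9, 8) = 72: x ≡ 54 (mod 72).
  Combine with x ≡ 0 (mod 5): since gcd(72, 5) = 1, we get a unique residue mod 360.
    Write x = 54 + 72·t and substitute into x ≡ 0 (mod 5): 72·t ≡ 0 − 54 = -54 (mod 5).
    Reduce coefficients mod 5: 2·t ≡ 1 (mod 5).
    The inverse of 2 mod 5 is 3 (since 2·3 = 6 = 1·5 + 1), so t ≡ 3·1 = 3 ≡ 3 (mod 5).
    Then x = 54 + 72·3 = 270, valid modulo lcm(72, 5) = 360: x ≡ 270 (mod 360).
Verify: 270 mod 9 = 0 ✓, 270 mod 8 = 6 ✓, 270 mod 5 = 0 ✓.

x ≡ 270 (mod 360).


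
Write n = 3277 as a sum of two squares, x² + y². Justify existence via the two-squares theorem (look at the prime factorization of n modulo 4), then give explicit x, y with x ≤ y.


Step 1: Factor n = 3277 = 29 · 113.
Step 2: Check the mod-4 condition on each prime factor: 29 ≡ 1 (mod 4), exponent 1; 113 ≡ 1 (mod 4), exponent 1.
All primes ≡ 3 (mod 4) appear to even exponent (or don't appear), so by the two-squares theorem n IS expressible as a sum of two squares.
Step 3: Build a representation. Here n = 29 · 113 is a product of primes ≡ 1 (mod 4). Each prime p ≡ 1 (mod 4) is itself a sum of two squares; find a² by testing p − a² for a perfect square:
  29: 29 − 1² = 28, 29 − 2² = 25 = 5² ⇒ 29 = 2² + 5².
  113: 113 − 1² = 112, 113 − 2² = 109, 113 − 3² = 104, 113 − 4² = 97, 113 − 5² = 88, 113 − 6² = 77, 113 − 7² = 64 = 8² ⇒ 113 = 7² + 8².
  Combine using the Brahmagupta–Fibonacci identity (a² + b²)(c² + d²) = (ac − bd)² + (ad + bc)² = (ac + bd)² + (ad − bc)²:
  29 · 113 = 3277: from (2² + 5²)(7² + 8²), take (2·7 − 5·8, 2·8 + 5·7) = (14 − 40, 16 + 35) = (-26, 51); dropping signs (only squares matter) gives (26, 51); check 26² + 51² = 676 + 2601 = 3277 ✓.
Step 4: Order so x ≤ y and verify: 26² + 51² = 676 + 2601 = 3277 = n. ✓

n = 3277 = 26² + 51² (one valid representation with x ≤ y).


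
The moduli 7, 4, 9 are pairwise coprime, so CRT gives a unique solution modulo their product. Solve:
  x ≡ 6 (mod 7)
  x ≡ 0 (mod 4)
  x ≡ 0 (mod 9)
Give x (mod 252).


Moduli 7, 4, 9 are pairwise coprime; by CRT there is a unique solution modulo M = 7 · 4 · 9 = 252.
Solve pairwise, accumulating the modulus:
  Start with x ≡ 6 (mod 7).
  Combine with x ≡ 0 (mod 4): since gcd(7, 4) = 1, we get a unique residue mod 28.
    Write x = 6 + 7·t and substitute into x ≡ 0 (mod 4): 7·t ≡ 0 − 6 = -6 (mod 4).
    Reduce coefficients mod 4: 3·t ≡ 2 (mod 4).
    The inverse of 3 mod 4 is 3 (since 3·3 = 9 = 2·4 + 1), so t ≡ 3·2 = 6 ≡ 2 (mod 4).
    Then x = 6 + 7·2 = 20, valid modulo lcm(7, 4) = 28: x ≡ 20 (mod 28).
  Combine with x ≡ 0 (mod 9): since gcd(28, 9) = 1, we get a unique residue mod 252.
    Write x = 20 + 28·t and substitute into x ≡ 0 (mod 9): 28·t ≡ 0 − 20 = -20 (mod 9).
    Reduce coefficients mod 9: 1·t ≡ 7 (mod 9).
    So t ≡ 7 (mod 9).
    Then x = 20 + 28·7 = 216, valid modulo lcm(28, 9) = 252: x ≡ 216 (mod 252).
Verify: 216 mod 7 = 6 ✓, 216 mod 4 = 0 ✓, 216 mod 9 = 0 ✓.

x ≡ 216 (mod 252).


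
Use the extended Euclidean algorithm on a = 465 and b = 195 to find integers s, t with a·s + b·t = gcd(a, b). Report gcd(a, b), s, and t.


Euclidean algorithm on (465, 195) — divide until remainder is 0:
  465 = 2 · 195 + 75
  195 = 2 · 75 + 45
  75 = 1 · 45 + 30
  45 = 1 · 30 + 15
  30 = 2 · 15 + 0
gcd(465, 195) = 15.
Track Bezout coefficients alongside the remainders: start with r₀ = 465 = a·1 + b·0 (s = 1, t = 0) and r₁ = 195 = a·0 + b·1 (s = 0, t = 1); each new remainder r_{k+1} = r_{k-1} − q_k·r_k inherits s_{k+1} = s_{k-1} − q_k·s_k, t_{k+1} = t_{k-1} − q_k·t_k, so r_k = a·s_k + b·t_k at every step:
  q = 2: r = 75, s = 1 − 2·0 = 1, t = 0 − 2·1 = -2  (check: 465·1 + 195·(-2) = 75)
  q = 2: r = 45, s = 0 − 2·1 = -2, t = 1 − 2·(-2) = 5  (check: 465·(-2) + 195·5 = 45)
  q = 1: r = 30, s = 1 − 1·(-2) = 3, t = -2 − 1·5 = -7  (check: 465·3 + 195·(-7) = 30)
  q = 1: r = 15, s = -2 − 1·3 = -5, t = 5 − 1·(-7) = 12  (check: 465·(-5) + 195·12 = 15)
The row with r = 15 (the gcd) gives the Bezout coefficients s = -5, t = 12.
Result: 465 · (-5) + 195 · (12) = 15.

gcd(465, 195) = 15; s = -5, t = 12 (check: 465·(-5) + 195·12 = 15).


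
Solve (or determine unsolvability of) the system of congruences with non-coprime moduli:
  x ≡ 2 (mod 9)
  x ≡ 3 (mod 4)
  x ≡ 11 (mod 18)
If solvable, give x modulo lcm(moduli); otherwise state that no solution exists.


Moduli 9, 4, 18 are not pairwise coprime, so CRT works modulo lcm(m_i) when all pairwise compatibility conditions hold.
Pairwise compatibility: gcd(m_i, m_j) must divide a_i - a_j for every pair.
Merge one congruence at a time:
  Start: x ≡ 2 (mod 9).
  Combine with x ≡ 3 (mod 4): gcd(9, 4) = 1; 3 - 2 = 1, which IS divisible by 1, so compatible.
    Write x = 2 + 9·t and substitute into x ≡ 3 (mod 4): 9·t ≡ 3 − 2 = 1 (mod 4).
    Reduce coefficients mod 4: 1·t ≡ 1 (mod 4).
    So t ≡ 1 (mod 4).
    Then x = 2 + 9·1 = 11, valid modulo lcm(9, 4) = 36: x ≡ 11 (mod 36).
  Combine with x ≡ 11 (mod 18): gcd(36, 18) = 18; 11 - 11 = 0, which IS divisible by 18, so compatible.
    Write x = 11 + 36·t and substitute into x ≡ 11 (mod 18): 36·t ≡ 11 − 11 = 0 (mod 18).
    Divide the congruence (and modulus) by g = 18: 2·t ≡ 0 (mod 1).
    Modulo 1 every t works; take t = 0.
    Then x = 11 + 36·0 = 11, valid modulo lcm(36, 18) = 36: x ≡ 11 (mod 36).
Verify: 11 mod 9 = 2, 11 mod 4 = 3, 11 mod 18 = 11.

x ≡ 11 (mod 36).


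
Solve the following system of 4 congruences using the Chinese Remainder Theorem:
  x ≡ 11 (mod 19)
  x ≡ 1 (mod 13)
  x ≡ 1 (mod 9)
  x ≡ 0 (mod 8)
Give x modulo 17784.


Product of moduli M = 19 · 13 · 9 · 8 = 17784.
Merge one congruence at a time:
  Start: x ≡ 11 (mod 19).
  Combine with x ≡ 1 (mod 13); new modulus lcm = 247.
    Write x = 11 + 19·t and substitute into x ≡ 1 (mod 13): 19·t ≡ 1 − 11 = -10 (mod 13).
    Reduce coefficients mod 13: 6·t ≡ 3 (mod 13).
    The inverse of 6 mod 13 is 11 (since 6·11 = 66 = 5·13 + 1), so t ≡ 11·3 = 33 ≡ 7 (mod 13).
    Then x = 11 + 19·7 = 144, valid modulo lcm(19, 13) = 247: x ≡ 144 (mod 247).
  Combine with x ≡ 1 (mod 9); new modulus lcm = 2223.
    Write x = 144 + 247·t and substitute into x ≡ 1 (mod 9): 247·t ≡ 1 − 144 = -143 (mod 9).
    Reduce coefficients mod 9: 4·t ≡ 1 (mod 9).
    The inverse of 4 mod 9 is 7 (since 4·7 = 28 = 3·9 + 1), so t ≡ 7·1 = 7 ≡ 7 (mod 9).
    Then x = 144 + 247·7 = 1873, valid modulo lcm(247, 9) = 2223: x ≡ 1873 (mod 2223).
  Combine with x ≡ 0 (mod 8); new modulus lcm = 17784.
    Write x = 1873 + 2223·t and substitute into x ≡ 0 (mod 8): 2223·t ≡ 0 − 1873 = -1873 (mod 8).
    Reduce coefficients mod 8: 7·t ≡ 7 (mod 8).
    The inverse of 7 mod 8 is 7 (since 7·7 = 49 = 6·8 + 1), so t ≡ 7·7 = 49 ≡ 1 (mod 8).
    Then x = 1873 + 2223·1 = 4096, valid modulo lcm(2223, 8) = 17784: x ≡ 4096 (mod 17784).
Verify against each original: 4096 mod 19 = 11, 4096 mod 13 = 1, 4096 mod 9 = 1, 4096 mod 8 = 0.

x ≡ 4096 (mod 17784).


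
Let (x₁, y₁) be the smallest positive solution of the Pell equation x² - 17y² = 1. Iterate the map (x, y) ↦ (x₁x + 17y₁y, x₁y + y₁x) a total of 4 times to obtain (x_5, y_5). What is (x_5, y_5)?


Step 1: Find the fundamental solution (x₁, y₁) of x² - 17y² = 1.
  Expand √17 as a continued fraction. a₀ = ⌊√17⌋ = 4; iterate m_{k+1} = d_k·a_k − m_k, d_{k+1} = (17 − m_{k+1}²)/d_k, a_{k+1} = ⌊(a₀ + m_{k+1})/d_{k+1}⌋ (starting m₀ = 0, d₀ = 1), with convergents p_k = a_k·p_{k-1} + p_{k-2}, q_k = a_k·q_{k-1} + q_{k-2} (p₋₁ = 1, q₋₁ = 0):
  k = 0: a₀ = 4; p₀/q₀ = 4/1; p₀² − 17·q₀² = 16 − 17 = -1.
  k = 1: m = 4, d = 1, a = ⌊(4 + 4)/1⌋ = 8; p/q = (8·4 + 1)/(8·1 + 0) = 33/8; p² − 17·q² = 1089 − 1088 = 1.
  The first convergent with p² − 17·q² = 1 gives the fundamental solution (x₁, y₁) = (33, 8).
Step 2: Apply the recurrence (x_{n+1}, y_{n+1}) = (x₁x_n + 17y₁y_n, x₁y_n + y₁x_n) repeatedly.
  From (x_1, y_1) = (33, 8): x_2 = 33·33 + 17·8·8 = 2177; y_2 = 33·8 + 8·33 = 528.
  From (x_2, y_2) = (2177, 528): x_3 = 33·2177 + 17·8·528 = 143649; y_3 = 33·528 + 8·2177 = 34840.
  From (x_3, y_3) = (143649, 34840): x_4 = 33·143649 + 17·8·34840 = 9478657; y_4 = 33·34840 + 8·143649 = 2298912.
  From (x_4, y_4) = (9478657, 2298912): x_5 = 33·9478657 + 17·8·2298912 = 625447713; y_5 = 33·2298912 + 8·9478657 = 151693352.
Step 3: Verify x_5² - 17·y_5² = 391184841696930369 - 391184841696930368 = 1 (should be 1). ✓

(x_1, y_1) = (33, 8); (x_5, y_5) = (625447713, 151693352).


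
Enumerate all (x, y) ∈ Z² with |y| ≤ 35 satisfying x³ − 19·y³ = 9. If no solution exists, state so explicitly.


The equation is x³ - 19y³ = 9. For fixed y, x³ = 19·y³ + 9, so a solution requires the RHS to be a perfect cube.
Strategy: iterate y from -35 to 35, compute RHS = 19·y³ + 9, and check whether it is a (positive or negative) perfect cube.
Check small values of y:
  y = 0: RHS = 9 is not a perfect cube.
  y = 1: RHS = 28 is not a perfect cube.
  y = -1: RHS = -10 is not a perfect cube.
  y = 2: RHS = 161 is not a perfect cube.
  y = -2: RHS = -143 is not a perfect cube.
  y = 3: RHS = 522 is not a perfect cube.
  y = -3: RHS = -504 is not a perfect cube.
Continuing the search up to |y| = 35 finds no solutions either.
No (x, y) in the scanned range satisfies the equation.

No integer solutions with |y| ≤ 35.


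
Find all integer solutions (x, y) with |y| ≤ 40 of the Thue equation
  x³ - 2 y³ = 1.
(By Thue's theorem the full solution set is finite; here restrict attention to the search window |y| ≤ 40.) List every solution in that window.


The equation is x³ - 2y³ = 1. For fixed y, x³ = 2·y³ + 1, so a solution requires the RHS to be a perfect cube.
Strategy: iterate y from -40 to 40, compute RHS = 2·y³ + 1, and check whether it is a (positive or negative) perfect cube.
Check small values of y:
  y = 0: RHS = 1 = (1)³ ⇒ x = 1 works.
  y = 1: RHS = 3 is not a perfect cube.
  y = -1: RHS = -1 = (-1)³ ⇒ x = -1 works.
  y = 2: RHS = 17 is not a perfect cube.
  y = -2: RHS = -15 is not a perfect cube.
  y = 3: RHS = 55 is not a perfect cube.
  y = -3: RHS = -53 is not a perfect cube.
Continuing the search up to |y| = 40 finds no further solutions beyond those listed.
Collected solutions: (1, 0), (-1, -1).

Solutions (with |y| ≤ 40): (1, 0), (-1, -1).


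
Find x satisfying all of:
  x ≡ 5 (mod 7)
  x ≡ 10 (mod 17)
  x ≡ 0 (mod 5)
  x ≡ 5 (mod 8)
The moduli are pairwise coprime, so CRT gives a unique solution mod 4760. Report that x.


Product of moduli M = 7 · 17 · 5 · 8 = 4760.
Merge one congruence at a time:
  Start: x ≡ 5 (mod 7).
  Combine with x ≡ 10 (mod 17); new modulus lcm = 119.
    Write x = 5 + 7·t and substitute into x ≡ 10 (mod 17): 7·t ≡ 10 − 5 = 5 (mod 17).
    The inverse of 7 mod 17 is 5 (since 7·5 = 35 = 2·17 + 1), so t ≡ 5·5 = 25 ≡ 8 (mod 17).
    Then x = 5 + 7·8 = 61, valid modulo lcm(7, 17) = 119: x ≡ 61 (mod 119).
  Combine with x ≡ 0 (mod 5); new modulus lcm = 595.
    Write x = 61 + 119·t and substitute into x ≡ 0 (mod 5): 119·t ≡ 0 − 61 = -61 (mod 5).
    Reduce coefficients mod 5: 4·t ≡ 4 (mod 5).
    The inverse of 4 mod 5 is 4 (since 4·4 = 16 = 3·5 + 1), so t ≡ 4·4 = 16 ≡ 1 (mod 5).
    Then x = 61 + 119·1 = 180, valid modulo lcm(119, 5) = 595: x ≡ 180 (mod 595).
  Combine with x ≡ 5 (mod 8); new modulus lcm = 4760.
    Write x = 180 + 595·t and substitute into x ≡ 5 (mod 8): 595·t ≡ 5 − 180 = -175 (mod 8).
    Reduce coefficients mod 8: 3·t ≡ 1 (mod 8).
    The inverse of 3 mod 8 is 3 (since 3·3 = 9 = 1·8 + 1), so t ≡ 3·1 = 3 ≡ 3 (mod 8).
    Then x = 180 + 595·3 = 1965, valid modulo lcm(595, 8) = 4760: x ≡ 1965 (mod 4760).
Verify against each original: 1965 mod 7 = 5, 1965 mod 17 = 10, 1965 mod 5 = 0, 1965 mod 8 = 5.

x ≡ 1965 (mod 4760).


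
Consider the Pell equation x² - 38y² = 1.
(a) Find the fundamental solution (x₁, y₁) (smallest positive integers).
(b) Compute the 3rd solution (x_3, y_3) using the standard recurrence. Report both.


Step 1: Find the fundamental solution (x₁, y₁) of x² - 38y² = 1.
  Expand √38 as a continued fraction. a₀ = ⌊√38⌋ = 6; iterate m_{k+1} = d_k·a_k − m_k, d_{k+1} = (38 − m_{k+1}²)/d_k, a_{k+1} = ⌊(a₀ + m_{k+1})/d_{k+1}⌋ (starting m₀ = 0, d₀ = 1), with convergents p_k = a_k·p_{k-1} + p_{k-2}, q_k = a_k·q_{k-1} + q_{k-2} (p₋₁ = 1, q₋₁ = 0):
  k = 0: a₀ = 6; p₀/q₀ = 6/1; p₀² − 38·q₀² = 36 − 38 = -2.
  k = 1: m = 6, d = 2, a = ⌊(6 + 6)/2⌋ = 6; p/q = (6·6 + 1)/(6·1 + 0) = 37/6; p² − 38·q² = 1369 − 1368 = 1.
  The first convergent with p² − 38·q² = 1 gives the fundamental solution (x₁, y₁) = (37, 6).
Step 2: Apply the recurrence (x_{n+1}, y_{n+1}) = (x₁x_n + 38y₁y_n, x₁y_n + y₁x_n) repeatedly.
  From (x_1, y_1) = (37, 6): x_2 = 37·37 + 38·6·6 = 2737; y_2 = 37·6 + 6·37 = 444.
  From (x_2, y_2) = (2737, 444): x_3 = 37·2737 + 38·6·444 = 202501; y_3 = 37·444 + 6·2737 = 32850.
Step 3: Verify x_3² - 38·y_3² = 41006655001 - 41006655000 = 1 (should be 1). ✓

(x_1, y_1) = (37, 6); (x_3, y_3) = (202501, 32850).


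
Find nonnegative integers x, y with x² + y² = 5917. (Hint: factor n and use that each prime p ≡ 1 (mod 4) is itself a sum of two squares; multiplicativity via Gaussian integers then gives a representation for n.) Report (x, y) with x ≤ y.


Step 1: Factor n = 5917 = 61 · 97.
Step 2: Check the mod-4 condition on each prime factor: 61 ≡ 1 (mod 4), exponent 1; 97 ≡ 1 (mod 4), exponent 1.
All primes ≡ 3 (mod 4) appear to even exponent (or don't appear), so by the two-squares theorem n IS expressible as a sum of two squares.
Step 3: Build a representation. Here n = 61 · 97 is a product of primes ≡ 1 (mod 4). Each prime p ≡ 1 (mod 4) is itself a sum of two squares; find a² by testing p − a² for a perfect square:
  61: 61 − 1² = 60, 61 − 2² = 57, 61 − 3² = 52, 61 − 4² = 45, 61 − 5² = 36 = 6² ⇒ 61 = 5² + 6².
  97: 97 − 1² = 96, 97 − 2² = 93, 97 − 3² = 88, 97 − 4² = 81 = 9² ⇒ 97 = 4² + 9².
  Combine using the Brahmagupta–Fibonacci identity (a² + b²)(c² + d²) = (ac − bd)² + (ad + bc)² = (ac + bd)² + (ad − bc)²:
  61 · 97 = 5917: from (5² + 6²)(4² + 9²), take (5·4 − 6·9, 5·9 + 6·4) = (20 − 54, 45 + 24) = (-34, 69); dropping signs (only squares matter) gives (34, 69); check 34² + 69² = 1156 + 4761 = 5917 ✓.
Step 4: Order so x ≤ y and verify: 34² + 69² = 1156 + 4761 = 5917 = n. ✓

n = 5917 = 34² + 69² (one valid representation with x ≤ y).


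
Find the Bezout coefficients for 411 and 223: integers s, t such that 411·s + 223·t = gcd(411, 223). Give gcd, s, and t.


Euclidean algorithm on (411, 223) — divide until remainder is 0:
  411 = 1 · 223 + 188
  223 = 1 · 188 + 35
  188 = 5 · 35 + 13
  35 = 2 · 13 + 9
  13 = 1 · 9 + 4
  9 = 2 · 4 + 1
  4 = 4 · 1 + 0
gcd(411, 223) = 1.
Track Bezout coefficients alongside the remainders: start with r₀ = 411 = a·1 + b·0 (s = 1, t = 0) and r₁ = 223 = a·0 + b·1 (s = 0, t = 1); each new remainder r_{k+1} = r_{k-1} − q_k·r_k inherits s_{k+1} = s_{k-1} − q_k·s_k, t_{k+1} = t_{k-1} − q_k·t_k, so r_k = a·s_k + b·t_k at every step:
  q = 1: r = 188, s = 1 − 1·0 = 1, t = 0 − 1·1 = -1  (check: 411·1 + 223·(-1) = 188)
  q = 1: r = 35, s = 0 − 1·1 = -1, t = 1 − 1·(-1) = 2  (check: 411·(-1) + 223·2 = 35)
  q = 5: r = 13, s = 1 − 5·(-1) = 6, t = -1 − 5·2 = -11  (check: 411·6 + 223·(-11) = 13)
  q = 2: r = 9, s = -1 − 2·6 = -13, t = 2 − 2·(-11) = 24  (check: 411·(-13) + 223·24 = 9)
  q = 1: r = 4, s = 6 − 1·(-13) = 19, t = -11 − 1·24 = -35  (check: 411·19 + 223·(-35) = 4)
  q = 2: r = 1, s = -13 − 2·19 = -51, t = 24 − 2·(-35) = 94  (check: 411·(-51) + 223·94 = 1)
The row with r = 1 (the gcd) gives the Bezout coefficients s = -51, t = 94.
Result: 411 · (-51) + 223 · (94) = 1.

gcd(411, 223) = 1; s = -51, t = 94 (check: 411·(-51) + 223·94 = 1).


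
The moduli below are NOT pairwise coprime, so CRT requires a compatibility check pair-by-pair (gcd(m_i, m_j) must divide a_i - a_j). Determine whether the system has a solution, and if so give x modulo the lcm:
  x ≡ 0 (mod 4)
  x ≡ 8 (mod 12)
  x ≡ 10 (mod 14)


Moduli 4, 12, 14 are not pairwise coprime, so CRT works modulo lcm(m_i) when all pairwise compatibility conditions hold.
Pairwise compatibility: gcd(m_i, m_j) must divide a_i - a_j for every pair.
Merge one congruence at a time:
  Start: x ≡ 0 (mod 4).
  Combine with x ≡ 8 (mod 12): gcd(4, 12) = 4; 8 - 0 = 8, which IS divisible by 4, so compatible.
    Write x = 0 + 4·t and substitute into x ≡ 8 (mod 12): 4·t ≡ 8 − 0 = 8 (mod 12).
    Divide the congruence (and modulus) by g = 4: 1·t ≡ 2 (mod 3).
    So t ≡ 2 (mod 3).
    Then x = 0 + 4·2 = 8, valid modulo lcm(4, 12) = 12: x ≡ 8 (mod 12).
  Combine with x ≡ 10 (mod 14): gcd(12, 14) = 2; 10 - 8 = 2, which IS divisible by 2, so compatible.
    Write x = 8 + 12·t and substitute into x ≡ 10 (mod 14): 12·t ≡ 10 − 8 = 2 (mod 14).
    Divide the congruence (and modulus) by g = 2: 6·t ≡ 1 (mod 7).
    The inverse of 6 mod 7 is 6 (since 6·6 = 36 = 5·7 + 1), so t ≡ 6·1 = 6 ≡ 6 (mod 7).
    Then x = 8 + 12·6 = 80, valid modulo lcm(12, 14) = 84: x ≡ 80 (mod 84).
Verify: 80 mod 4 = 0, 80 mod 12 = 8, 80 mod 14 = 10.

x ≡ 80 (mod 84).


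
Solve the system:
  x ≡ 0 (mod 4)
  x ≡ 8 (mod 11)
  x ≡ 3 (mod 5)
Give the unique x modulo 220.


Moduli 4, 11, 5 are pairwise coprime; by CRT there is a unique solution modulo M = 4 · 11 · 5 = 220.
Solve pairwise, accumulating the modulus:
  Start with x ≡ 0 (mod 4).
  Combine with x ≡ 8 (mod 11): since gcd(4, 11) = 1, we get a unique residue mod 44.
    Write x = 0 + 4·t and substitute into x ≡ 8 (mod 11): 4·t ≡ 8 − 0 = 8 (mod 11).
    The inverse of 4 mod 11 is 3 (since 4·3 = 12 = 1·11 + 1), so t ≡ 3·8 = 24 ≡ 2 (mod 11).
    Then x = 0 + 4·2 = 8, valid modulo lcm(4, 11) = 44: x ≡ 8 (mod 44).
  Combine with x ≡ 3 (mod 5): since gcd(44, 5) = 1, we get a unique residue mod 220.
    Write x = 8 + 44·t and substitute into x ≡ 3 (mod 5): 44·t ≡ 3 − 8 = -5 (mod 5).
    Reduce coefficients mod 5: 4·t ≡ 0 (mod 5).
    The inverse of 4 mod 5 is 4 (since 4·4 = 16 = 3·5 + 1), so t ≡ 4·0 = 0 ≡ 0 (mod 5).
    Then x = 8 + 44·0 = 8, valid modulo lcm(44, 5) = 220: x ≡ 8 (mod 220).
Verify: 8 mod 4 = 0 ✓, 8 mod 11 = 8 ✓, 8 mod 5 = 3 ✓.

x ≡ 8 (mod 220).


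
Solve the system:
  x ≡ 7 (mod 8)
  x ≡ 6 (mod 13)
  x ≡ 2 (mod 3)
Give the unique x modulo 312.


Moduli 8, 13, 3 are pairwise coprime; by CRT there is a unique solution modulo M = 8 · 13 · 3 = 312.
Solve pairwise, accumulating the modulus:
  Start with x ≡ 7 (mod 8).
  Combine with x ≡ 6 (mod 13): since gcd(8, 13) = 1, we get a unique residue mod 104.
    Write x = 7 + 8·t and substitute into x ≡ 6 (mod 13): 8·t ≡ 6 − 7 = -1 (mod 13).
    Reduce coefficients mod 13: 8·t ≡ 12 (mod 13).
    The inverse of 8 mod 13 is 5 (since 8·5 = 40 = 3·13 + 1), so t ≡ 5·12 = 60 ≡ 8 (mod 13).
    Then x = 7 + 8·8 = 71, valid modulo lcm(8, 13) = 104: x ≡ 71 (mod 104).
  Combine with x ≡ 2 (mod 3): since gcd(104, 3) = 1, we get a unique residue mod 312.
    Write x = 71 + 104·t and substitute into x ≡ 2 (mod 3): 104·t ≡ 2 − 71 = -69 (mod 3).
    Reduce coefficients mod 3: 2·t ≡ 0 (mod 3).
    The inverse of 2 mod 3 is 2 (since 2·2 = 4 = 1·3 + 1), so t ≡ 2·0 = 0 ≡ 0 (mod 3).
    Then x = 71 + 104·0 = 71, valid modulo lcm(104, 3) = 312: x ≡ 71 (mod 312).
Verify: 71 mod 8 = 7 ✓, 71 mod 13 = 6 ✓, 71 mod 3 = 2 ✓.

x ≡ 71 (mod 312).


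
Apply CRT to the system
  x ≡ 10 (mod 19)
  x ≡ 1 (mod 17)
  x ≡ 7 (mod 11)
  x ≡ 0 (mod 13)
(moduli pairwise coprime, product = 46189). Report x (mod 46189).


Product of moduli M = 19 · 17 · 11 · 13 = 46189.
Merge one congruence at a time:
  Start: x ≡ 10 (mod 19).
  Combine with x ≡ 1 (mod 17); new modulus lcm = 323.
    Write x = 10 + 19·t and substitute into x ≡ 1 (mod 17): 19·t ≡ 1 − 10 = -9 (mod 17).
    Reduce coefficients mod 17: 2·t ≡ 8 (mod 17).
    The inverse of 2 mod 17 is 9 (since 2·9 = 18 = 1·17 + 1), so t ≡ 9·8 = 72 ≡ 4 (mod 17).
    Then x = 10 + 19·4 = 86, valid modulo lcm(19, 17) = 323: x ≡ 86 (mod 323).
  Combine with x ≡ 7 (mod 11); new modulus lcm = 3553.
    Write x = 86 + 323·t and substitute into x ≡ 7 (mod 11): 323·t ≡ 7 − 86 = -79 (mod 11).
    Reduce coefficients mod 11: 4·t ≡ 9 (mod 11).
    The inverse of 4 mod 11 is 3 (since 4·3 = 12 = 1·11 + 1), so t ≡ 3·9 = 27 ≡ 5 (mod 11).
    Then x = 86 + 323·5 = 1701, valid modulo lcm(323, 11) = 3553: x ≡ 1701 (mod 3553).
  Combine with x ≡ 0 (mod 13); new modulus lcm = 46189.
    Write x = 1701 + 3553·t and substitute into x ≡ 0 (mod 13): 3553·t ≡ 0 − 1701 = -1701 (mod 13).
    Reduce coefficients mod 13: 4·t ≡ 2 (mod 13).
    The inverse of 4 mod 13 is 10 (since 4·10 = 40 = 3·13 + 1), so t ≡ 10·2 = 20 ≡ 7 (mod 13).
    Then x = 1701 + 3553·7 = 26572, valid modulo lcm(3553, 13) = 46189: x ≡ 26572 (mod 46189).
Verify against each original: 26572 mod 19 = 10, 26572 mod 17 = 1, 26572 mod 11 = 7, 26572 mod 13 = 0.

x ≡ 26572 (mod 46189).


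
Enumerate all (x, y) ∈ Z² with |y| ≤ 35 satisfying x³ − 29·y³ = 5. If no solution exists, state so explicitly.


The equation is x³ - 29y³ = 5. For fixed y, x³ = 29·y³ + 5, so a solution requires the RHS to be a perfect cube.
Strategy: iterate y from -35 to 35, compute RHS = 29·y³ + 5, and check whether it is a (positive or negative) perfect cube.
Check small values of y:
  y = 0: RHS = 5 is not a perfect cube.
  y = 1: RHS = 34 is not a perfect cube.
  y = -1: RHS = -24 is not a perfect cube.
  y = 2: RHS = 237 is not a perfect cube.
  y = -2: RHS = -227 is not a perfect cube.
  y = 3: RHS = 788 is not a perfect cube.
  y = -3: RHS = -778 is not a perfect cube.
Continuing the search up to |y| = 35 finds no solutions either.
No (x, y) in the scanned range satisfies the equation.

No integer solutions with |y| ≤ 35.


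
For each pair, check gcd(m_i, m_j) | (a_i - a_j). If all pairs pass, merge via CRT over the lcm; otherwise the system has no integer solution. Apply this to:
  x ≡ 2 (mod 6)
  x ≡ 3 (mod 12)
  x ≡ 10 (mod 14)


Moduli 6, 12, 14 are not pairwise coprime, so CRT works modulo lcm(m_i) when all pairwise compatibility conditions hold.
Pairwise compatibility: gcd(m_i, m_j) must divide a_i - a_j for every pair.
Merge one congruence at a time:
  Start: x ≡ 2 (mod 6).
  Combine with x ≡ 3 (mod 12): gcd(6, 12) = 6, and 3 - 2 = 1 is NOT divisible by 6.
    ⇒ system is inconsistent (no integer solution).

No solution (the system is inconsistent).


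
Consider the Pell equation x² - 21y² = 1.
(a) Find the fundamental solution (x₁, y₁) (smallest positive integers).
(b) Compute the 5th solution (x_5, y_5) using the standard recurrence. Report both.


Step 1: Find the fundamental solution (x₁, y₁) of x² - 21y² = 1.
  Expand √21 as a continued fraction. a₀ = ⌊√21⌋ = 4; iterate m_{k+1} = d_k·a_k − m_k, d_{k+1} = (21 − m_{k+1}²)/d_k, a_{k+1} = ⌊(a₀ + m_{k+1})/d_{k+1}⌋ (starting m₀ = 0, d₀ = 1), with convergents p_k = a_k·p_{k-1} + p_{k-2}, q_k = a_k·q_{k-1} + q_{k-2} (p₋₁ = 1, q₋₁ = 0):
  k = 0: a₀ = 4; p₀/q₀ = 4/1; p₀² − 21·q₀² = 16 − 21 = -5.
  k = 1: m = 4, d = 5, a = ⌊(4 + 4)/5⌋ = 1; p/q = (1·4 + 1)/(1·1 + 0) = 5/1; p² − 21·q² = 25 − 21 = 4.
  k = 2: m = 1, d = 4, a = ⌊(4 + 1)/4⌋ = 1; p/q = (1·5 + 4)/(1·1 + 1) = 9/2; p² − 21·q² = 81 − 84 = -3.
  k = 3: m = 3, d = 3, a = ⌊(4 + 3)/3⌋ = 2; p/q = (2·9 + 5)/(2·2 + 1) = 23/5; p² − 21·q² = 529 − 525 = 4.
  k = 4: m = 3, d = 4, a = ⌊(4 + 3)/4⌋ = 1; p/q = (1·23 + 9)/(1·5 + 2) = 32/7; p² − 21·q² = 1024 − 1029 = -5.
  k = 5: m = 1, d = 5, a = ⌊(4 + 1)/5⌋ = 1; p/q = (1·32 + 23)/(1·7 + 5) = 55/12; p² − 21·q² = 3025 − 3024 = 1.
  The first convergent with p² − 21·q² = 1 gives the fundamental solution (x₁, y₁) = (55, 12).
Step 2: Apply the recurrence (x_{n+1}, y_{n+1}) = (x₁x_n + 21y₁y_n, x₁y_n + y₁x_n) repeatedly.
  From (x_1, y_1) = (55, 12): x_2 = 55·55 + 21·12·12 = 6049; y_2 = 55·12 + 12·55 = 1320.
  From (x_2, y_2) = (6049, 1320): x_3 = 55·6049 + 21·12·1320 = 665335; y_3 = 55·1320 + 12·6049 = 145188.
  From (x_3, y_3) = (665335, 145188): x_4 = 55·665335 + 21·12·145188 = 73180801; y_4 = 55·145188 + 12·665335 = 15969360.
  From (x_4, y_4) = (73180801, 15969360): x_5 = 55·73180801 + 21·12·15969360 = 8049222775; y_5 = 55·15969360 + 12·73180801 = 1756484412.
Step 3: Verify x_5² - 21·y_5² = 64789987281578700625 - 64789987281578700624 = 1 (should be 1). ✓

(x_1, y_1) = (55, 12); (x_5, y_5) = (8049222775, 1756484412).


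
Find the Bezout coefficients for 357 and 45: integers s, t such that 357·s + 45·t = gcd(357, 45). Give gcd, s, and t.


Euclidean algorithm on (357, 45) — divide until remainder is 0:
  357 = 7 · 45 + 42
  45 = 1 · 42 + 3
  42 = 14 · 3 + 0
gcd(357, 45) = 3.
Track Bezout coefficients alongside the remainders: start with r₀ = 357 = a·1 + b·0 (s = 1, t = 0) and r₁ = 45 = a·0 + b·1 (s = 0, t = 1); each new remainder r_{k+1} = r_{k-1} − q_k·r_k inherits s_{k+1} = s_{k-1} − q_k·s_k, t_{k+1} = t_{k-1} − q_k·t_k, so r_k = a·s_k + b·t_k at every step:
  q = 7: r = 42, s = 1 − 7·0 = 1, t = 0 − 7·1 = -7  (check: 357·1 + 45·(-7) = 42)
  q = 1: r = 3, s = 0 − 1·1 = -1, t = 1 − 1·(-7) = 8  (check: 357·(-1) + 45·8 = 3)
The row with r = 3 (the gcd) gives the Bezout coefficients s = -1, t = 8.
Result: 357 · (-1) + 45 · (8) = 3.

gcd(357, 45) = 3; s = -1, t = 8 (check: 357·(-1) + 45·8 = 3).


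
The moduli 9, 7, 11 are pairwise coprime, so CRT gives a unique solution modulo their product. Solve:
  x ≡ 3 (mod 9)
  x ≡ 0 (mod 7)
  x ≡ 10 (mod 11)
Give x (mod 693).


Moduli 9, 7, 11 are pairwise coprime; by CRT there is a unique solution modulo M = 9 · 7 · 11 = 693.
Solve pairwise, accumulating the modulus:
  Start with x ≡ 3 (mod 9).
  Combine with x ≡ 0 (mod 7): since gcd(9, 7) = 1, we get a unique residue mod 63.
    Write x = 3 + 9·t and substitute into x ≡ 0 (mod 7): 9·t ≡ 0 − 3 = -3 (mod 7).
    Reduce coefficients mod 7: 2·t ≡ 4 (mod 7).
    The inverse of 2 mod 7 is 4 (since 2·4 = 8 = 1·7 + 1), so t ≡ 4·4 = 16 ≡ 2 (mod 7).
    Then x = 3 + 9·2 = 21, valid modulo lcm(9, 7) = 63: x ≡ 21 (mod 63).
  Combine with x ≡ 10 (mod 11): since gcd(63, 11) = 1, we get a unique residue mod 693.
    Write x = 21 + 63·t and substitute into x ≡ 10 (mod 11): 63·t ≡ 10 − 21 = -11 (mod 11).
    Reduce coefficients mod 11: 8·t ≡ 0 (mod 11).
    The inverse of 8 mod 11 is 7 (since 8·7 = 56 = 5·11 + 1), so t ≡ 7·0 = 0 ≡ 0 (mod 11).
    Then x = 21 + 63·0 = 21, valid modulo lcm(63, 11) = 693: x ≡ 21 (mod 693).
Verify: 21 mod 9 = 3 ✓, 21 mod 7 = 0 ✓, 21 mod 11 = 10 ✓.

x ≡ 21 (mod 693).


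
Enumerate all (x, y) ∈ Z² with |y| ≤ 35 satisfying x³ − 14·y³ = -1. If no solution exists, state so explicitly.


The equation is x³ - 14y³ = -1. For fixed y, x³ = 14·y³ − 1, so a solution requires the RHS to be a perfect cube.
Strategy: iterate y from -35 to 35, compute RHS = 14·y³ − 1, and check whether it is a (positive or negative) perfect cube.
Check small values of y:
  y = 0: RHS = -1 = (-1)³ ⇒ x = -1 works.
  y = 1: RHS = 13 is not a perfect cube.
  y = -1: RHS = -15 is not a perfect cube.
  y = 2: RHS = 111 is not a perfect cube.
  y = -2: RHS = -113 is not a perfect cube.
  y = 3: RHS = 377 is not a perfect cube.
  y = -3: RHS = -379 is not a perfect cube.
Continuing the search up to |y| = 35 finds no further solutions beyond those listed.
Collected solutions: (-1, 0).

Solutions (with |y| ≤ 35): (-1, 0).
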